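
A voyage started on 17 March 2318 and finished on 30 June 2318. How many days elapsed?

105

March 2318: 31 − 17 = 14 days remain.
Then April (30), May (31): 30 + 31 = 61 days.
June 1–30, 2318: 30 days.
Total: 14 + 61 + 30 = 105 days.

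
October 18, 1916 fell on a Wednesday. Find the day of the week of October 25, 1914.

Sunday

Count forward from the earlier date (October 25, 1914) to the later (October 18, 1916):
October 25, 1914 → October 25, 1915: 365 days.
October 1915: 31 − 25 = 6 days remain.
Then 11 full months totalling 335 days.
October 1–18, 1916: 18 days.
Residual: 359 days.
Total: 724 days.
724 mod 7 = 3, so 3 days before Wednesday is Sunday.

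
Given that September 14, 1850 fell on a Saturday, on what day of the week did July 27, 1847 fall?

Tuesday

Count forward from the earlier date (July 27, 1847) to the later (September 14, 1850):
Day-of-year of July 27, 1847: 208.
Day-of-year of September 14, 1850: 257.
1847 has 365 days, so 365 − 208 = 157 days remain in 1847.
Full years: 1848: 366; 1849: 365. Sum = 731.
Total: 157 + 731 + 257 = 1145 days.
1145 mod 7 = 4, so 4 days before Saturday is Tuesday.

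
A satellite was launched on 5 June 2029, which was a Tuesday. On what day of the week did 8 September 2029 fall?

June 2029: 30 − 5 = 25 days remain.
Then July (31), August (31): 31 + 31 = 62 days.
September 1–8, 2029: 8 days.
Total: 25 + 62 + 8 = 95 days.
95 mod 7 = 4, so 4 days after Tuesday is Saturday.

Saturday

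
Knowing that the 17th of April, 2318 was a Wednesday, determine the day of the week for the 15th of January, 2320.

April 2318: 30 − 17 = 13 days remain.
Then 20 full months totalling 610 days.
January 1–15, 2320: 15 days.
Total: 13 + 610 + 15 = 638 days.
638 mod 7 = 1, so 1 day after Wednesday is Thursday.

Thursday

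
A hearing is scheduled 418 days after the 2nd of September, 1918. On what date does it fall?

the 25th of October, 1919

Count 418 days after September 2, 1918:
September 2, 1918 → September 2, 1919: 365 days.
September 1919: 30 − 2 = 28 days remain.
October 1–25, 1919: 25 days.
Residual: 53 days.
Total: 418 days.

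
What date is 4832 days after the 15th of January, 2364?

the 8th of April, 2377

Count 4832 days after January 15, 2364:
From January 15, 2364 to January 15, 2377: 13 years, of which 4 contain a Feb 29 — 9×365 + 4×366 = 4749 days.
January 2377: 31 − 15 = 16 days remain.
Then February 2377 (28), March (31): 28 + 31 = 59 days.
April 1–8, 2377: 8 days.
Residual: 83 days.
Total: 4832 days.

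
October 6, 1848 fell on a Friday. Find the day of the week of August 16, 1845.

Saturday

Count forward from the earlier date (August 16, 1845) to the later (October 6, 1848):
August 16, 1845 → August 16, 1846: 365 days.
August 16, 1846 → August 16, 1847: 365 days.
August 16, 1847 → August 16, 1848: 366 days (1848 is a leap year).
August 1848: 31 − 16 = 15 days remain.
Then September (30): 30 days.
October 1–6, 1848: 6 days.
Residual: 51 days.
Total: 1147 days.
1147 mod 7 = 6, so 6 days before Friday is Saturday.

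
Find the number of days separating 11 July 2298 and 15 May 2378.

Day-of-year of July 11, 2298: 192.
Day-of-year of May 15, 2378: 135.
2298 has 365 days, so 365 − 192 = 173 days remain in 2298.
Full years 2299–2377: 60 common + 19 leap = 60×365 + 19×366 = 28854 days.
Total: 173 + 28854 + 135 = 29162 days.

29162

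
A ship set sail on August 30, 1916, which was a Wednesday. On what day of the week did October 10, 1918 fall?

August 1916: 31 − 30 = 1 day remains.
Then 25 full months totalling 760 days.
October 1–10, 1918: 10 days.
Total: 1 + 760 + 10 = 771 days.
771 mod 7 = 1, so 1 day after Wednesday is Thursday.

Thursday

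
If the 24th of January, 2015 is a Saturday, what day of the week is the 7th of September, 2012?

Count forward from the earlier date (September 7, 2012) to the later (January 24, 2015):
Day-of-year of September 7, 2012: 251.
Day-of-year of January 24, 2015: 24.
2012 has 366 days, so 366 − 251 = 115 days remain in 2012.
Full years: 2013: 365; 2014: 365. Sum = 730.
Total: 115 + 730 + 24 = 869 days.
869 mod 7 = 1, so 1 day before Saturday is Friday.

Friday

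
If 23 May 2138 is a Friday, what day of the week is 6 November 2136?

Tuesday

Count forward from the earlier date (November 6, 2136) to the later (May 23, 2138):
November 6, 2136 → November 6, 2137: 365 days.
November 2137: 30 − 6 = 24 days remain.
Then December (31), January (31), February 2138 (28), March (31), April (30): 31 + 31 + 28 + 31 + 30 = 151 days.
May 1–23, 2138: 23 days.
Residual: 198 days.
Total: 563 days.
563 mod 7 = 3, so 3 days before Friday is Tuesday.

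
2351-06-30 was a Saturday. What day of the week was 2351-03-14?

Wednesday

Count forward from the earlier date (March 14, 2351) to the later (June 30, 2351):
March 2351: 31 − 14 = 17 days remain.
Then April (30), May (31): 30 + 31 = 61 days.
June 1–30, 2351: 30 days.
Total: 17 + 61 + 30 = 108 days.
108 mod 7 = 3, so 3 days before Saturday is Wednesday.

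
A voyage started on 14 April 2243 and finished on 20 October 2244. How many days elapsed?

555

Day-of-year of April 14, 2243: 104.
Day-of-year of October 20, 2244: 294.
2243 has 365 days, so 365 − 104 = 261 days remain in 2243.
Total: 261 + 294 = 555 days.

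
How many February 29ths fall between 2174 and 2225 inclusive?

12

Years divisible by 4: 2176, 2180, …, 2224 — 13 in all.
Of these, 2200 is divisible by 100 but not 400, so not leap.
Leap years: 13 − 1 = 12.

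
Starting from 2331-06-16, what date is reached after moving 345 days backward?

2330-07-06

Count 345 days before June 16, 2331:
Day-of-year of July 6, 2330: 187.
Day-of-year of June 16, 2331: 167.
2330 has 365 days, so 365 − 187 = 178 days remain in 2330.
Total: 178 + 167 = 345 days.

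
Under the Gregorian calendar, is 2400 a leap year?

2400 is a leap year (divisible by 400).

Yes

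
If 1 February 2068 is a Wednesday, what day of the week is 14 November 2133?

From February 1, 2068 to February 1, 2133: 65 years, of which 16 contain a Feb 29 — 49×365 + 16×366 = 23741 days.
(2100 is not a leap year (divisible by 100 but not 400).)
February 2133: 28 − 1 = 27 days remain (2133 is not a leap year, so February has 28 days).
Then March (31), April (30), May (31), June (30), July (31), August (31), September (30), October (31): 31 + 30 + 31 + 30 + 31 + 31 + 30 + 31 = 245 days.
November 1–14, 2133: 14 days.
Residual: 286 days.
Total: 24027 days.
24027 mod 7 = 3, so 3 days after Wednesday is Saturday.

Saturday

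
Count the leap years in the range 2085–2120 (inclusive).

8

Years divisible by 4 in [2085, 2120]: 2088, 2092, 2096, 2100, 2104, 2108, 2112, 2116, 2120.
Of these, 2100 is divisible by 100 but not 400, so not leap.
Leap years: 9 − 1 = 8.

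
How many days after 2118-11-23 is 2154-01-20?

From November 23, 2118 to November 23, 2153: 35 years, of which 9 contain a Feb 29 — 26×365 + 9×366 = 12784 days.
November 2153: 30 − 23 = 7 days remain.
Then December (31): 31 days.
January 1–20, 2154: 20 days.
Residual: 58 days.
Total: 12842 days.

12842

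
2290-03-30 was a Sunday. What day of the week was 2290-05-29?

Thursday

March 2290: 31 − 30 = 1 day remains.
Then April (30): 30 days.
May 1–29, 2290: 29 days.
Total: 1 + 30 + 29 = 60 days.
60 mod 7 = 4, so 4 days after Sunday is Thursday.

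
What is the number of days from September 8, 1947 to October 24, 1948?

412

September 8, 1947 → September 8, 1948: 366 days (1948 is a leap year).
September 1948: 30 − 8 = 22 days remain.
October 1–24, 1948: 24 days.
Residual: 46 days.
Total: 412 days.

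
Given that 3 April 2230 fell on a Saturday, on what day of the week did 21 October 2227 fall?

Count forward from the earlier date (October 21, 2227) to the later (April 3, 2230):
October 21, 2227 → October 21, 2228: 366 days (2228 is a leap year).
October 21, 2228 → October 21, 2229: 365 days.
October 2229: 31 − 21 = 10 days remain.
Then November (30), December (31), January (31), February 2230 (28), March (31): 30 + 31 + 31 + 28 + 31 = 151 days.
April 1–3, 2230: 3 days.
Residual: 164 days.
Total: 895 days.
895 mod 7 = 6, so 6 days before Saturday is Sunday.

Sunday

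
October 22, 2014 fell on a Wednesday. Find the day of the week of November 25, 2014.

October 2014: 31 − 22 = 9 days remain.
November 1–25, 2014: 25 days.
Total: 9 + 25 = 34 days.
34 mod 7 = 6, so 6 days after Wednesday is Tuesday.

Tuesday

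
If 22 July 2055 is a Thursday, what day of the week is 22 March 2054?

Sunday

Count forward from the earlier date (March 22, 2054) to the later (July 22, 2055):
March 2054: 31 − 22 = 9 days remain.
Then 15 full months totalling 456 days.
July 1–22, 2055: 22 days.
Total: 9 + 456 + 22 = 487 days.
487 mod 7 = 4, so 4 days before Thursday is Sunday.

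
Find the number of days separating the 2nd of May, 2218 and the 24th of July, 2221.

1179

Day-of-year of May 2, 2218: 122.
Day-of-year of July 24, 2221: 205.
2218 has 365 days, so 365 − 122 = 243 days remain in 2218.
Full years: 2219: 365; 2220: 366. Sum = 731.
Total: 243 + 731 + 205 = 1179 days.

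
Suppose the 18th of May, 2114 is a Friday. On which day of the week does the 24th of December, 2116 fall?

Thursday

May 2114: 31 − 18 = 13 days remain.
Then 30 full months totalling 914 days.
December 1–24, 2116: 24 days.
Total: 13 + 914 + 24 = 951 days.
951 mod 7 = 6, so 6 days after Friday is Thursday.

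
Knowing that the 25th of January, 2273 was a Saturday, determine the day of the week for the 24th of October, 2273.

January 2273: 31 − 25 = 6 days remain.
Then February 2273 (28), March (31), April (30), May (31), June (30), July (31), August (31), September (30): 28 + 31 + 30 + 31 + 30 + 31 + 31 + 30 = 242 days.
October 1–24, 2273: 24 days.
Total: 6 + 242 + 24 = 272 days.
272 mod 7 = 6, so 6 days after Saturday is Friday.

Friday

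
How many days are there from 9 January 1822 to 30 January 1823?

386

January 1822: 31 − 9 = 22 days remain.
Then 11 full months totalling 334 days.
January 1–30, 1823: 30 days.
Total: 22 + 334 + 30 = 386 days.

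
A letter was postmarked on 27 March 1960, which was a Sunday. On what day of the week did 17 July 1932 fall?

Count forward from the earlier date (July 17, 1932) to the later (March 27, 1960):
From July 17, 1932 to July 17, 1959: 27 years, of which 6 contain a Feb 29 — 21×365 + 6×366 = 9861 days.
July 1959: 31 − 17 = 14 days remain.
Then August (31), September (30), October (31), November (30), December (31), January (31), February 1960 (29): 31 + 30 + 31 + 30 + 31 + 31 + 29 = 213 days.
March 1–27, 1960: 27 days.
Residual: 254 days.
Total: 10115 days.
10115 is a multiple of 7, so 17 July 1932 falls on the same weekday: Sunday.

Sunday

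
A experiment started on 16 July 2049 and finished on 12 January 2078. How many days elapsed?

Day-of-year of July 16, 2049: 197.
Day-of-year of January 12, 2078: 12.
2049 has 365 days, so 365 − 197 = 168 days remain in 2049.
Full years 2050–2077: 21 common + 7 leap = 21×365 + 7×366 = 10227 days.
Total: 168 + 10227 + 12 = 10407 days.

10407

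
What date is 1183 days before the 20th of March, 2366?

the 23rd of December, 2362

Count 1183 days before March 20, 2366:
Day-of-year of December 23, 2362: 357.
Day-of-year of March 20, 2366: 79.
2362 has 365 days, so 365 − 357 = 8 days remain in 2362.
Full years: 2363: 365; 2364: 366; 2365: 365. Sum = 1096.
Total: 8 + 1096 + 79 = 1183 days.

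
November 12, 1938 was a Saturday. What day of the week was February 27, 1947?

From November 12, 1938 to November 12, 1946: 8 years, of which 2 contain a Feb 29 — 6×365 + 2×366 = 2922 days.
November 1946: 30 − 12 = 18 days remain.
Then December (31), January (31): 31 + 31 = 62 days.
February 1–27, 1947: 27 days (1947 is not a leap year).
Residual: 107 days.
Total: 3029 days.
3029 mod 7 = 5, so 5 days after Saturday is Thursday.

Thursday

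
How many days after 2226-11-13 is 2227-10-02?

323

November 2226: 30 − 13 = 17 days remain.
Then 10 full months totalling 304 days.
October 1–2, 2227: 2 days.
Total: 17 + 304 + 2 = 323 days.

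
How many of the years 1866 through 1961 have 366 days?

Years divisible by 4: 1868, 1872, …, 1960 — 24 in all.
Of these, 1900 is divisible by 100 but not 400, so not leap.
Leap years: 24 − 1 = 23.

23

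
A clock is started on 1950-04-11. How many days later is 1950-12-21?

April 1950: 30 − 11 = 19 days remain.
Then May (31), June (30), July (31), August (31), September (30), October (31), November (30): 31 + 30 + 31 + 31 + 30 + 31 + 30 = 214 days.
December 1–21, 1950: 21 days.
Total: 19 + 214 + 21 = 254 days.

254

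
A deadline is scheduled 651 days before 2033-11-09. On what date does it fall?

2032-01-28

Count 651 days before November 9, 2033:
Day-of-year of January 28, 2032: 28.
Day-of-year of November 9, 2033: 313.
2032 has 366 days, so 366 − 28 = 338 days remain in 2032.
Total: 338 + 313 = 651 days.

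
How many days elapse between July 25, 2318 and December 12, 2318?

July 2318: 31 − 25 = 6 days remain.
Then August (31), September (30), October (31), November (30): 31 + 30 + 31 + 30 = 122 days.
December 1–12, 2318: 12 days.
Total: 6 + 122 + 12 = 140 days.

140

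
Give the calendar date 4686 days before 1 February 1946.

4 April 1933

Count 4686 days before February 1, 1946:
From April 4, 1933 to April 4, 1945: 12 years, of which 3 contain a Feb 29 — 9×365 + 3×366 = 4383 days.
April 1945: 30 − 4 = 26 days remain.
Then 9 full months totalling 276 days.
February 1, 1946: 1 day (1946 is not a leap year).
Residual: 303 days.
Total: 4686 days.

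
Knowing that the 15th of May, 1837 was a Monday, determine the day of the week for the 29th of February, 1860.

Day-of-year of May 15, 1837: 135.
Day-of-year of February 29, 1860: 60.
1837 has 365 days, so 365 − 135 = 230 days remain in 1837.
Full years 1838–1859: 17 common + 5 leap = 17×365 + 5×366 = 8035 days.
Total: 230 + 8035 + 60 = 8325 days.
8325 mod 7 = 2, so 2 days after Monday is Wednesday.

Wednesday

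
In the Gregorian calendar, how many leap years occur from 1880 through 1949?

17

Years divisible by 4: 1880, 1884, …, 1948 — 18 in all.
Of these, 1900 is divisible by 100 but not 400, so not leap.
Leap years: 18 − 1 = 17.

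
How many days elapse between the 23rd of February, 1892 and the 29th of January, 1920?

From February 23, 1892 to February 23, 1919: 27 years, of which 6 contain a Feb 29 — 21×365 + 6×366 = 9861 days.
(1900 is not a leap year (divisible by 100 but not 400).)
February 1919: 28 − 23 = 5 days remain (1919 is not a leap year, so February has 28 days).
Then 10 full months totalling 306 days.
January 1–29, 1920: 29 days.
Residual: 340 days.
Total: 10201 days.

10201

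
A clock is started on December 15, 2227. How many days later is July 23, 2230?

Day-of-year of December 15, 2227: 349.
Day-of-year of July 23, 2230: 204.
2227 has 365 days, so 365 − 349 = 16 days remain in 2227.
Full years: 2228: 366; 2229: 365. Sum = 731.
Total: 16 + 731 + 204 = 951 days.

951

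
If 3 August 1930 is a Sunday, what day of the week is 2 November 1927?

Count forward from the earlier date (November 2, 1927) to the later (August 3, 1930):
November 2, 1927 → November 2, 1928: 366 days (1928 is a leap year).
November 2, 1928 → November 2, 1929: 365 days.
November 1929: 30 − 2 = 28 days remain.
Then December (31), January (31), February 1930 (28), March (31), April (30), May (31), June (30), July (31): 31 + 31 + 28 + 31 + 30 + 31 + 30 + 31 = 243 days.
August 1–3, 1930: 3 days.
Residual: 274 days.
Total: 1005 days.
1005 mod 7 = 4, so 4 days before Sunday is Wednesday.

Wednesday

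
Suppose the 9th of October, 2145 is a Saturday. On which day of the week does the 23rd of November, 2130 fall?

Thursday

Count forward from the earlier date (November 23, 2130) to the later (October 9, 2145):
Day-of-year of November 23, 2130: 327.
Day-of-year of October 9, 2145: 282.
2130 has 365 days, so 365 − 327 = 38 days remain in 2130.
Full years 2131–2144: 10 common + 4 leap = 10×365 + 4×366 = 5114 days.
Total: 38 + 5114 + 282 = 5434 days.
5434 mod 7 = 2, so 2 days before Saturday is Thursday.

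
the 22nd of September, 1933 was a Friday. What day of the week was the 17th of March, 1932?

Thursday

Count forward from the earlier date (March 17, 1932) to the later (September 22, 1933):
March 17, 1932 → March 17, 1933: 365 days.
March 1933: 31 − 17 = 14 days remain.
Then April (30), May (31), June (30), July (31), August (31): 30 + 31 + 30 + 31 + 31 = 153 days.
September 1–22, 1933: 22 days.
Residual: 189 days.
Total: 554 days.
554 mod 7 = 1, so 1 day before Friday is Thursday.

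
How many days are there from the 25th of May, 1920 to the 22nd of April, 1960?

From May 25, 1920 to May 25, 1959: 39 years, of which 9 contain a Feb 29 — 30×365 + 9×366 = 14244 days.
May 1959: 31 − 25 = 6 days remain.
Then 10 full months totalling 305 days.
April 1–22, 1960: 22 days.
Residual: 333 days.
Total: 14577 days.

14577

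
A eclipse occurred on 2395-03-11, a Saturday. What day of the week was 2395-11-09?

Thursday

March 2395: 31 − 11 = 20 days remain.
Then April (30), May (31), June (30), July (31), August (31), September (30), October (31): 30 + 31 + 30 + 31 + 31 + 30 + 31 = 214 days.
November 1–9, 2395: 9 days.
Total: 20 + 214 + 9 = 243 days.
243 mod 7 = 5, so 5 days after Saturday is Thursday.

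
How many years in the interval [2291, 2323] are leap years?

Years divisible by 4 in [2291, 2323]: 2292, 2296, 2300, 2304, 2308, 2312, 2316, 2320.
Of these, 2300 is divisible by 100 but not 400, so not leap.
Leap years: 8 − 1 = 7.

7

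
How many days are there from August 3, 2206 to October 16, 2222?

Day-of-year of August 3, 2206: 215.
Day-of-year of October 16, 2222: 289.
2206 has 365 days, so 365 − 215 = 150 days remain in 2206.
Full years 2207–2221: 11 common + 4 leap = 11×365 + 4×366 = 5479 days.
Total: 150 + 5479 + 289 = 5918 days.

5918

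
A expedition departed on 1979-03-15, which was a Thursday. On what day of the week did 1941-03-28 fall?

Friday

Count forward from the earlier date (March 28, 1941) to the later (March 15, 1979):
Day-of-year of March 28, 1941: 87.
Day-of-year of March 15, 1979: 74.
1941 has 365 days, so 365 − 87 = 278 days remain in 1941.
Full years 1942–1978: 28 common + 9 leap = 28×365 + 9×366 = 13514 days.
Total: 278 + 13514 + 74 = 13866 days.
13866 mod 7 = 6, so 6 days before Thursday is Friday.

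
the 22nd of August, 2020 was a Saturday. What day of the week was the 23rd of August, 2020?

Within August 2020: 23 − 22 = 1 day.
1 mod 7 = 1, so 1 day after Saturday is Sunday.

Sunday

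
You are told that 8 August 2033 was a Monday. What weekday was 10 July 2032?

Count forward from the earlier date (July 10, 2032) to the later (August 8, 2033):
Day-of-year of July 10, 2032: 192.
Day-of-year of August 8, 2033: 220.
2032 has 366 days, so 366 − 192 = 174 days remain in 2032.
Total: 174 + 220 = 394 days.
394 mod 7 = 2, so 2 days before Monday is Saturday.

Saturday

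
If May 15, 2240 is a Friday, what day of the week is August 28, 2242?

Sunday

Day-of-year of May 15, 2240: 136.
Day-of-year of August 28, 2242: 240.
2240 has 366 days, so 366 − 136 = 230 days remain in 2240.
Full years: 2241: 365. Sum = 365.
Total: 230 + 365 + 240 = 835 days.
835 mod 7 = 2, so 2 days after Friday is Sunday.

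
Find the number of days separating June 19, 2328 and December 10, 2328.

June 2328: 30 − 19 = 11 days remain.
Then July (31), August (31), September (30), October (31), November (30): 31 + 31 + 30 + 31 + 30 = 153 days.
December 1–10, 2328: 10 days.
Total: 11 + 153 + 10 = 174 days.

174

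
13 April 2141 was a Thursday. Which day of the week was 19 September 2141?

April 2141: 30 − 13 = 17 days remain.
Then May (31), June (30), July (31), August (31): 31 + 30 + 31 + 31 = 123 days.
September 1–19, 2141: 19 days.
Total: 17 + 123 + 19 = 159 days.
159 mod 7 = 5, so 5 days after Thursday is Tuesday.

Tuesday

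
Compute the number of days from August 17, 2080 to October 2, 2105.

From August 17, 2080 to August 17, 2105: 25 years, of which 5 contain a Feb 29 — 20×365 + 5×366 = 9130 days.
(2100 is not a leap year (divisible by 100 but not 400).)
August 2105: 31 − 17 = 14 days remain.
Then September (30): 30 days.
October 1–2, 2105: 2 days.
Residual: 46 days.
Total: 9176 days.

9176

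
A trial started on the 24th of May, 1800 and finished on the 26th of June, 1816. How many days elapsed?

5877

Day-of-year of May 24, 1800: 144.
Day-of-year of June 26, 1816: 178.
1800 has 365 days, so 365 − 144 = 221 days remain in 1800.
Full years 1801–1815: 12 common + 3 leap = 12×365 + 3×366 = 5478 days.
Total: 221 + 5478 + 178 = 5877 days.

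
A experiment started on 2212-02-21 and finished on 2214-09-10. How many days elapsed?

932

February 21, 2212 → February 21, 2213: 366 days (2212 is a leap year).
February 21, 2213 → February 21, 2214: 365 days.
February 2214: 28 − 21 = 7 days remain (2214 is not a leap year, so February has 28 days).
Then March (31), April (30), May (31), June (30), July (31), August (31): 31 + 30 + 31 + 30 + 31 + 31 = 184 days.
September 1–10, 2214: 10 days.
Residual: 201 days.
Total: 932 days.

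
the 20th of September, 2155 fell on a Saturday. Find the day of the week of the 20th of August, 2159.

Day-of-year of September 20, 2155: 263.
Day-of-year of August 20, 2159: 232.
2155 has 365 days, so 365 − 263 = 102 days remain in 2155.
Full years: 2156: 366; 2157: 365; 2158: 365. Sum = 1096.
Total: 102 + 1096 + 232 = 1430 days.
1430 mod 7 = 2, so 2 days after Saturday is Monday.

Monday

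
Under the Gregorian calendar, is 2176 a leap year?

Yes

2176 is a leap year.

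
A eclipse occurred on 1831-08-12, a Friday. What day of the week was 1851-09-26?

Day-of-year of August 12, 1831: 224.
Day-of-year of September 26, 1851: 269.
1831 has 365 days, so 365 − 224 = 141 days remain in 1831.
Full years 1832–1850: 14 common + 5 leap = 14×365 + 5×366 = 6940 days.
Total: 141 + 6940 + 269 = 7350 days.
7350 is a multiple of 7, so 1851-09-26 falls on the same weekday: Friday.

Friday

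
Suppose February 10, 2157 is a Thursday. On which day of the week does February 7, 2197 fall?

From February 10, 2157 to February 10, 2196: 39 years, of which 9 contain a Feb 29 — 30×365 + 9×366 = 14244 days.
February 2196: 29 − 10 = 19 days remain (2196 is a leap year, so February has 29 days).
Then 11 full months totalling 337 days.
February 1–7, 2197: 7 days (2197 is not a leap year).
Residual: 363 days.
Total: 14607 days.
14607 mod 7 = 5, so 5 days after Thursday is Tuesday.

Tuesday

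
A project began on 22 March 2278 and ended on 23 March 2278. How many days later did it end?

Within March 2278: 23 − 22 = 1 day.

1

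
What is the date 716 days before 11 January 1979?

25 January 1977

Count 716 days before January 11, 1979:
January 1977: 31 − 25 = 6 days remain.
Then 23 full months totalling 699 days.
January 1–11, 1979: 11 days.
Total: 6 + 699 + 11 = 716 days.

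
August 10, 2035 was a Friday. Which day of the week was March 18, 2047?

Monday

Day-of-year of August 10, 2035: 222.
Day-of-year of March 18, 2047: 77.
2035 has 365 days, so 365 − 222 = 143 days remain in 2035.
Full years 2036–2046: 8 common + 3 leap = 8×365 + 3×366 = 4018 days.
Total: 143 + 4018 + 77 = 4238 days.
4238 mod 7 = 3, so 3 days after Friday is Monday.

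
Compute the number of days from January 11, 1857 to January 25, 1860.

1109

Day-of-year of January 11, 1857: 11.
Day-of-year of January 25, 1860: 25.
1857 has 365 days, so 365 − 11 = 354 days remain in 1857.
Full years: 1858: 365; 1859: 365. Sum = 730.
Total: 354 + 730 + 25 = 1109 days.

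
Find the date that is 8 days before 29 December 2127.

21 December 2127

Count 8 days before December 29, 2127:
Within December 2127: 29 − 21 = 8 days.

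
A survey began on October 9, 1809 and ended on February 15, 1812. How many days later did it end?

October 9, 1809 → October 9, 1810: 365 days.
October 9, 1810 → October 9, 1811: 365 days.
October 1811: 31 − 9 = 22 days remain.
Then November (30), December (31), January (31): 30 + 31 + 31 = 92 days.
February 1–15, 1812: 15 days (1812 is a leap year).
Residual: 129 days.
Total: 859 days.

859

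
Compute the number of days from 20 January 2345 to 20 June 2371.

Day-of-year of January 20, 2345: 20.
Day-of-year of June 20, 2371: 171.
2345 has 365 days, so 365 − 20 = 345 days remain in 2345.
Full years 2346–2370: 19 common + 6 leap = 19×365 + 6×366 = 9131 days.
Total: 345 + 9131 + 171 = 9647 days.

9647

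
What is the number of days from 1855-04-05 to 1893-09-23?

14051

Day-of-year of April 5, 1855: 95.
Day-of-year of September 23, 1893: 266.
1855 has 365 days, so 365 − 95 = 270 days remain in 1855.
Full years 1856–1892: 27 common + 10 leap = 27×365 + 10×366 = 13515 days.
Total: 270 + 13515 + 266 = 14051 days.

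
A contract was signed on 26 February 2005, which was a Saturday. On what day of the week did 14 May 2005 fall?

Saturday

February 2005: 28 − 26 = 2 days remain (2005 is not a leap year, so February has 28 days).
Then March (31), April (30): 31 + 30 = 61 days.
May 1–14, 2005: 14 days.
Total: 2 + 61 + 14 = 77 days.
77 is a multiple of 7, so 14 May 2005 falls on the same weekday: Saturday.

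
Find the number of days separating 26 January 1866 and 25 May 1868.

850

January 26, 1866 → January 26, 1867: 365 days.
January 26, 1867 → January 26, 1868: 365 days.
January 1868: 31 − 26 = 5 days remain.
Then February 1868 (29), March (31), April (30): 29 + 31 + 30 = 90 days.
May 1–25, 1868: 25 days.
Residual: 120 days.
Total: 850 days.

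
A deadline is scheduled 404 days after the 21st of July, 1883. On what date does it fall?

the 28th of August, 1884

Count 404 days after July 21, 1883:
July 21, 1883 → July 21, 1884: 366 days (1884 is a leap year).
July 1884: 31 − 21 = 10 days remain.
August 1–28, 1884: 28 days.
Residual: 38 days.
Total: 404 days.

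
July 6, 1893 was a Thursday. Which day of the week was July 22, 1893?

Within July 1893: 22 − 6 = 16 days.
16 mod 7 = 2, so 2 days after Thursday is Saturday.

Saturday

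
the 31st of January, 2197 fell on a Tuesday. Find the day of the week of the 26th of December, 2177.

Friday

Count forward from the earlier date (December 26, 2177) to the later (January 31, 2197):
From December 26, 2177 to December 26, 2196: 19 years, of which 5 contain a Feb 29 — 14×365 + 5×366 = 6940 days.
December 2196: 31 − 26 = 5 days remain.
January 1–31, 2197: 31 days.
Residual: 36 days.
Total: 6976 days.
6976 mod 7 = 4, so 4 days before Tuesday is Friday.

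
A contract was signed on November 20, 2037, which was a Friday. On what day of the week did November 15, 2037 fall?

Sunday

Count forward from the earlier date (November 15, 2037) to the later (November 20, 2037):
Within November 2037: 20 − 15 = 5 days.
5 mod 7 = 5, so 5 days before Friday is Sunday.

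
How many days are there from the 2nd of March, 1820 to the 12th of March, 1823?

Day-of-year of March 2, 1820: 62.
Day-of-year of March 12, 1823: 71.
1820 has 366 days, so 366 − 62 = 304 days remain in 1820.
Full years: 1821: 365; 1822: 365. Sum = 730.
Total: 304 + 730 + 71 = 1105 days.

1105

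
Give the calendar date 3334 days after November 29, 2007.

January 14, 2017

Count 3334 days after November 29, 2007:
From November 29, 2007 to November 29, 2016: 9 years, of which 3 contain a Feb 29 — 6×365 + 3×366 = 3288 days.
November 2016: 30 − 29 = 1 day remains.
Then December (31): 31 days.
January 1–14, 2017: 14 days.
Residual: 46 days.
Total: 3334 days.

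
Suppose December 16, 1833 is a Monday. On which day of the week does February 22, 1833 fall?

Friday

Count forward from the earlier date (February 22, 1833) to the later (December 16, 1833):
February 1833: 28 − 22 = 6 days remain (1833 is not a leap year, so February has 28 days).
Then 9 full months totalling 275 days.
December 1–16, 1833: 16 days.
Total: 6 + 275 + 16 = 297 days.
297 mod 7 = 3, so 3 days before Monday is Friday.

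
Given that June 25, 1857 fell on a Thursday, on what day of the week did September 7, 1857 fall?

Monday

June 1857: 30 − 25 = 5 days remain.
Then July (31), August (31): 31 + 31 = 62 days.
September 1–7, 1857: 7 days.
Total: 5 + 62 + 7 = 74 days.
74 mod 7 = 4, so 4 days after Thursday is Monday.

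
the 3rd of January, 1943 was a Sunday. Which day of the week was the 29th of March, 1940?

Count forward from the earlier date (March 29, 1940) to the later (January 3, 1943):
March 29, 1940 → March 29, 1941: 365 days.
March 29, 1941 → March 29, 1942: 365 days.
March 1942: 31 − 29 = 2 days remain.
Then 9 full months totalling 275 days.
January 1–3, 1943: 3 days.
Residual: 280 days.
Total: 1010 days.
1010 mod 7 = 2, so 2 days before Sunday is Friday.

Friday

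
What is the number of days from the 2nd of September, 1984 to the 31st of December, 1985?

485

September 1984: 30 − 2 = 28 days remain.
Then 14 full months totalling 426 days.
December 1–31, 1985: 31 days.
Total: 28 + 426 + 31 = 485 days.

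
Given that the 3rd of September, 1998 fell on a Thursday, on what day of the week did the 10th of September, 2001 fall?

Day-of-year of September 3, 1998: 246.
Day-of-year of September 10, 2001: 253.
1998 has 365 days, so 365 − 246 = 119 days remain in 1998.
Full years: 1999: 365; 2000: 366. Sum = 731.
Total: 119 + 731 + 253 = 1103 days.
1103 mod 7 = 4, so 4 days after Thursday is Monday.

Monday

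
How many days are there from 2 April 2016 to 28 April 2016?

Within April 2016: 28 − 2 = 26 days.

26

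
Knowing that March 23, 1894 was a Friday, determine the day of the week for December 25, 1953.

Friday

From March 23, 1894 to March 23, 1953: 59 years, of which 14 contain a Feb 29 — 45×365 + 14×366 = 21549 days.
(1900 is not a leap year (divisible by 100 but not 400).)
March 1953: 31 − 23 = 8 days remain.
Then April (30), May (31), June (30), July (31), August (31), September (30), October (31), November (30): 30 + 31 + 30 + 31 + 31 + 30 + 31 + 30 = 244 days.
December 1–25, 1953: 25 days.
Residual: 277 days.
Total: 21826 days.
21826 is a multiple of 7, so December 25, 1953 falls on the same weekday: Friday.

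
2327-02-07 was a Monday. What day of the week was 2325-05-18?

Count forward from the earlier date (May 18, 2325) to the later (February 7, 2327):
May 18, 2325 → May 18, 2326: 365 days.
May 2326: 31 − 18 = 13 days remain.
Then June (30), July (31), August (31), September (30), October (31), November (30), December (31), January (31): 30 + 31 + 31 + 30 + 31 + 30 + 31 + 31 = 245 days.
February 1–7, 2327: 7 days (2327 is not a leap year).
Residual: 265 days.
Total: 630 days.
630 is a multiple of 7, so 2325-05-18 falls on the same weekday: Monday.

Monday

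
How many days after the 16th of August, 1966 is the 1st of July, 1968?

685

August 1966: 31 − 16 = 15 days remain.
Then 22 full months totalling 669 days.
July 1, 1968: 1 day.
Total: 15 + 669 + 1 = 685 days.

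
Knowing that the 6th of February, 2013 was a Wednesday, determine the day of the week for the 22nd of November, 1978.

Count forward from the earlier date (November 22, 1978) to the later (February 6, 2013):
Day-of-year of November 22, 1978: 326.
Day-of-year of February 6, 2013: 37.
1978 has 365 days, so 365 − 326 = 39 days remain in 1978.
Full years 1979–2012: 25 common + 9 leap = 25×365 + 9×366 = 12419 days.
Total: 39 + 12419 + 37 = 12495 days.
12495 is a multiple of 7, so the 22nd of November, 1978 falls on the same weekday: Wednesday.

Wednesday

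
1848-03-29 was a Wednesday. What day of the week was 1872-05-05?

Sunday

From March 29, 1848 to March 29, 1872: 24 years, of which 6 contain a Feb 29 — 18×365 + 6×366 = 8766 days.
March 1872: 31 − 29 = 2 days remain.
Then April (30): 30 days.
May 1–5, 1872: 5 days.
Residual: 37 days.
Total: 8803 days.
8803 mod 7 = 4, so 4 days after Wednesday is Sunday.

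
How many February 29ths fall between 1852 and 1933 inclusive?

Years divisible by 4: 1852, 1856, …, 1932 — 21 in all.
Of these, 1900 is divisible by 100 but not 400, so not leap.
Leap years: 21 − 1 = 20.

20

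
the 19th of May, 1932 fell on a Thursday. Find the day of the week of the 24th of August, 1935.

May 19, 1932 → May 19, 1933: 365 days.
May 19, 1933 → May 19, 1934: 365 days.
May 19, 1934 → May 19, 1935: 365 days.
May 1935: 31 − 19 = 12 days remain.
Then June (30), July (31): 30 + 31 = 61 days.
August 1–24, 1935: 24 days.
Residual: 97 days.
Total: 1192 days.
1192 mod 7 = 2, so 2 days after Thursday is Saturday.

Saturday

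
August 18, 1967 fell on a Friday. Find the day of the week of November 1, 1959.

Sunday

Count forward from the earlier date (November 1, 1959) to the later (August 18, 1967):
From November 1, 1959 to November 1, 1966: 7 years, of which 2 contain a Feb 29 — 5×365 + 2×366 = 2557 days.
November 1966: 30 − 1 = 29 days remain.
Then December (31), January (31), February 1967 (28), March (31), April (30), May (31), June (30), July (31): 31 + 31 + 28 + 31 + 30 + 31 + 30 + 31 = 243 days.
August 1–18, 1967: 18 days.
Residual: 290 days.
Total: 2847 days.
2847 mod 7 = 5, so 5 days before Friday is Sunday.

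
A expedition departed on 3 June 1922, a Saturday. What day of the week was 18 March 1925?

Wednesday

June 3, 1922 → June 3, 1923: 365 days.
June 3, 1923 → June 3, 1924: 366 days (1924 is a leap year).
June 1924: 30 − 3 = 27 days remain.
Then July (31), August (31), September (30), October (31), November (30), December (31), January (31), February 1925 (28): 31 + 31 + 30 + 31 + 30 + 31 + 31 + 28 = 243 days.
March 1–18, 1925: 18 days.
Residual: 288 days.
Total: 1019 days.
1019 mod 7 = 4, so 4 days after Saturday is Wednesday.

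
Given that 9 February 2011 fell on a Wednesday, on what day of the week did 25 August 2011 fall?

Thursday

February 2011: 28 − 9 = 19 days remain (2011 is not a leap year, so February has 28 days).
Then March (31), April (30), May (31), June (30), July (31): 31 + 30 + 31 + 30 + 31 = 153 days.
August 1–25, 2011: 25 days.
Total: 19 + 153 + 25 = 197 days.
197 mod 7 = 1, so 1 day after Wednesday is Thursday.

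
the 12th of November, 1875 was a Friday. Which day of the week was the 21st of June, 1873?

Saturday

Count forward from the earlier date (June 21, 1873) to the later (November 12, 1875):
Day-of-year of June 21, 1873: 172.
Day-of-year of November 12, 1875: 316.
1873 has 365 days, so 365 − 172 = 193 days remain in 1873.
Full years: 1874: 365. Sum = 365.
Total: 193 + 365 + 316 = 874 days.
874 mod 7 = 6, so 6 days before Friday is Saturday.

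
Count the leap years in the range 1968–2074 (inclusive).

27

Years divisible by 4: 1968, 1972, …, 2072 — 27 in all.
2000 is divisible by 400, so still leap.
No century exceptions apply. Count: 27.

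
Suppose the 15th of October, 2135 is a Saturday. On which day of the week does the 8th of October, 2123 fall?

Friday

Count forward from the earlier date (October 8, 2123) to the later (October 15, 2135):
From October 8, 2123 to October 8, 2135: 12 years, of which 3 contain a Feb 29 — 9×365 + 3×366 = 4383 days.
Within October 2135: 15 − 8 = 7 days.
Total: 4390 days.
4390 mod 7 = 1, so 1 day before Saturday is Friday.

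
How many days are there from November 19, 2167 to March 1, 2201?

From November 19, 2167 to November 19, 2200: 33 years, of which 8 contain a Feb 29 — 25×365 + 8×366 = 12053 days.
(2200 is not a leap year (divisible by 100 but not 400).)
November 2200: 30 − 19 = 11 days remain.
Then December (31), January (31), February 2201 (28): 31 + 31 + 28 = 90 days.
March 1, 2201: 1 day.
Residual: 102 days.
Total: 12155 days.

12155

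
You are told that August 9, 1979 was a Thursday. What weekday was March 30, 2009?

Monday

Day-of-year of August 9, 1979: 221.
Day-of-year of March 30, 2009: 89.
1979 has 365 days, so 365 − 221 = 144 days remain in 1979.
Full years 1980–2008: 21 common + 8 leap = 21×365 + 8×366 = 10593 days.
Total: 144 + 10593 + 89 = 10826 days.
10826 mod 7 = 4, so 4 days after Thursday is Monday.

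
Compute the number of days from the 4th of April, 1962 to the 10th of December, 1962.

April 1962: 30 − 4 = 26 days remain.
Then May (31), June (30), July (31), August (31), September (30), October (31), November (30): 31 + 30 + 31 + 31 + 30 + 31 + 30 = 214 days.
December 1–10, 1962: 10 days.
Total: 26 + 214 + 10 = 250 days.

250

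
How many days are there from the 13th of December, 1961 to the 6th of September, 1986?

Day-of-year of December 13, 1961: 347.
Day-of-year of September 6, 1986: 249.
1961 has 365 days, so 365 − 347 = 18 days remain in 1961.
Full years 1962–1985: 18 common + 6 leap = 18×365 + 6×366 = 8766 days.
Total: 18 + 8766 + 249 = 9033 days.

9033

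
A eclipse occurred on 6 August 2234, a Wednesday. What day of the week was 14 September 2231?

Count forward from the earlier date (September 14, 2231) to the later (August 6, 2234):
Day-of-year of September 14, 2231: 257.
Day-of-year of August 6, 2234: 218.
2231 has 365 days, so 365 − 257 = 108 days remain in 2231.
Full years: 2232: 366; 2233: 365. Sum = 731.
Total: 108 + 731 + 218 = 1057 days.
1057 is a multiple of 7, so 14 September 2231 falls on the same weekday: Wednesday.

Wednesday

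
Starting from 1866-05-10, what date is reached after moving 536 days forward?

1867-10-28

Count 536 days after May 10, 1866:
May 10, 1866 → May 10, 1867: 365 days.
May 1867: 31 − 10 = 21 days remain.
Then June (30), July (31), August (31), September (30): 30 + 31 + 31 + 30 = 122 days.
October 1–28, 1867: 28 days.
Residual: 171 days.
Total: 536 days.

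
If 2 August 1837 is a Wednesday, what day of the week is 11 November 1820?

Count forward from the earlier date (November 11, 1820) to the later (August 2, 1837):
Day-of-year of November 11, 1820: 316.
Day-of-year of August 2, 1837: 214.
1820 has 366 days, so 366 − 316 = 50 days remain in 1820.
Full years 1821–1836: 12 common + 4 leap = 12×365 + 4×366 = 5844 days.
Total: 50 + 5844 + 214 = 6108 days.
6108 mod 7 = 4, so 4 days before Wednesday is Saturday.

Saturday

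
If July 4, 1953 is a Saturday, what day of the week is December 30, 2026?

Wednesday

From July 4, 1953 to July 4, 2026: 73 years, of which 18 contain a Feb 29 — 55×365 + 18×366 = 26663 days.
(2000 is a leap year (divisible by 400).)
July 2026: 31 − 4 = 27 days remain.
Then August (31), September (30), October (31), November (30): 31 + 30 + 31 + 30 = 122 days.
December 1–30, 2026: 30 days.
Residual: 179 days.
Total: 26842 days.
26842 mod 7 = 4, so 4 days after Saturday is Wednesday.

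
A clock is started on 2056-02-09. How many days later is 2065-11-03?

3555

Day-of-year of February 9, 2056: 40.
Day-of-year of November 3, 2065: 307.
2056 has 366 days, so 366 − 40 = 326 days remain in 2056.
Full years 2057–2064: 6 common + 2 leap = 6×365 + 2×366 = 2922 days.
Total: 326 + 2922 + 307 = 3555 days.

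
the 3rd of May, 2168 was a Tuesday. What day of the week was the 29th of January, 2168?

Friday

Count forward from the earlier date (January 29, 2168) to the later (May 3, 2168):
January 2168: 31 − 29 = 2 days remain.
Then February 2168 (29), March (31), April (30): 29 + 31 + 30 = 90 days.
May 1–3, 2168: 3 days.
Total: 2 + 90 + 3 = 95 days.
95 mod 7 = 4, so 4 days before Tuesday is Friday.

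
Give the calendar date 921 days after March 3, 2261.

September 10, 2263

Count 921 days after March 3, 2261:
Day-of-year of March 3, 2261: 62.
Day-of-year of September 10, 2263: 253.
2261 has 365 days, so 365 − 62 = 303 days remain in 2261.
Full years: 2262: 365. Sum = 365.
Total: 303 + 365 + 253 = 921 days.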